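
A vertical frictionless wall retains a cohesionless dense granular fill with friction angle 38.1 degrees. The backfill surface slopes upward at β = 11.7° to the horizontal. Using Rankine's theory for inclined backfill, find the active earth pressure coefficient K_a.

0.249

K_a = cos β · (cos β − √(cos²β − cos²φ)) / (cos β + √(cos²β − cos²φ)).
cos β = 0.9792, cos φ = 0.7869, √(cos²β − cos²φ) = 0.5828.
K_a = 0.9792 × (0.9792 − 0.5828)/(0.9792 + 0.5828) = 0.2485.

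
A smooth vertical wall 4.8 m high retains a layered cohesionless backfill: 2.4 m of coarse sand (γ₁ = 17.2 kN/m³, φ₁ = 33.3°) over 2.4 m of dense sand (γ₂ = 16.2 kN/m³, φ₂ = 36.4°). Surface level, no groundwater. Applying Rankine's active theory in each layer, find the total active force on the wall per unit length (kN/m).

51.6 kN/m

K_a1 = tan²(45°−33.3°/2) = 0.2911; K_a2 = tan²(45°−36.4°/2) = 0.2552.
Layer 1: σ at base = K_a1 γ₁ h₁ = 12.02 kPa; P₁ = ½×12.02×2.4 = 14.42.
Layer 2: σ_v at top = γ₁h₁ = 41.28; σ_h top = K_a2×41.28 = 10.53; σ_h base = K_a2×(41.28+16.2×2.4) = 20.45.
P₂ = ½(10.53+20.45)×2.4 = 37.18. Total P_a = 14.42+37.18 = 51.61 kN/m.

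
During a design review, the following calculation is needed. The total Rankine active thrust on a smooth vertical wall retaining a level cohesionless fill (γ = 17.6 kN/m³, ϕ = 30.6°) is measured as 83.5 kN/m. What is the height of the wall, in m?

5.40 m

K_a = 0.3253. P_a = ½ K_a γ H² ⇒ H = √(2P_a/(K_a γ)).
H = √(2×83.5/(0.3253×17.6)) = 5.400 m.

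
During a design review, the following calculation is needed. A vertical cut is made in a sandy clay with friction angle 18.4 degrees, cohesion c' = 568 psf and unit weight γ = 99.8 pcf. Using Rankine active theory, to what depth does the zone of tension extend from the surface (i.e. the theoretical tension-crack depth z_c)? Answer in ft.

15.8 ft

K_a = tan²(45° − 18.4°/2) = 0.5202; √K_a = 0.7212.
The active pressure is zero where K_a γ z = 2c√K_a, so z_c = 2c/(γ√K_a) = 2×568/(99.8×0.7212) = 15.78 ft.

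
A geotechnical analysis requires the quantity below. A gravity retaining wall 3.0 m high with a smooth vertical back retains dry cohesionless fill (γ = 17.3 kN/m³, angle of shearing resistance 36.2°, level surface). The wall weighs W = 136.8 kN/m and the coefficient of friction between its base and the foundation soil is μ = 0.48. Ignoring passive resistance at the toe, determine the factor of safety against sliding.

3.28

K_a = tan²(45° − 36.2°/2) = 0.2574.
P_a = ½K_aγH² = 0.5×0.2574×17.3×3.0² = 20.04 kN/m, acting at H/3 = 1.000 m above the base.
FS_sliding = μW / P_a = 0.48×136.8 / 20.04 = 3.277.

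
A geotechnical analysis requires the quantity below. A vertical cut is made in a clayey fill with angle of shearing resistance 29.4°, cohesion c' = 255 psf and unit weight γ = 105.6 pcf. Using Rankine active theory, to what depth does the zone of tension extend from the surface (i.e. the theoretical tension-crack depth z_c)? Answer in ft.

K_a = tan²(45° − 29.4°/2) = 0.3415; √K_a = 0.5844.
The active pressure is zero where K_a γ z = 2c√K_a, so z_c = 2c/(γ√K_a) = 2×255/(105.6×0.5844) = 8.265 ft.

8.26 ft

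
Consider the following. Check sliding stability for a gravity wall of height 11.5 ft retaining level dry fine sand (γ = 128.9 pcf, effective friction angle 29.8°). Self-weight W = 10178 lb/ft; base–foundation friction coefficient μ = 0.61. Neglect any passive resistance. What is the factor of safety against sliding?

K_a = tan²(45° − 29.8°/2) = 0.3360.
P_a = ½K_aγH² = 0.5×0.3360×128.9×11.5² = 2864 lb/ft, acting at H/3 = 3.833 ft above the base.
FS_sliding = μW / P_a = 0.61×10178 / 2864 = 2.168.

2.17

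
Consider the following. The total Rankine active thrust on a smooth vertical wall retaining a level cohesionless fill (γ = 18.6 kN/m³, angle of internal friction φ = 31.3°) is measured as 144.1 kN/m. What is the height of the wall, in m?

7.00 m

K_a = 0.3162. P_a = ½ K_a γ H² ⇒ H = √(2P_a/(K_a γ)).
H = √(2×144.1/(0.3162×18.6)) = 7.000 m.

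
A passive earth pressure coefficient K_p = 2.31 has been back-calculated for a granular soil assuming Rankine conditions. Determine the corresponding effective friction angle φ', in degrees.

K_p = (1+sin φ)/(1−sin φ) ⇒ sin φ = (K_p − 1)/(K_p + 1) = 0.3958.
φ = arcsin(0.3958) = 23.31°.

23.3°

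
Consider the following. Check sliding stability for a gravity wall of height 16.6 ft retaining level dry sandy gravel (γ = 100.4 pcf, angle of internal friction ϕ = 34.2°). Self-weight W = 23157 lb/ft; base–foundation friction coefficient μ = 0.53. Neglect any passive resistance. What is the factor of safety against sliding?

3.16

K_a = tan²(45° − 34.2°/2) = 0.2803.
P_a = ½K_aγH² = 0.5×0.2803×100.4×16.6² = 3878 lb/ft, acting at H/3 = 5.533 ft above the base.
FS_sliding = μW / P_a = 0.53×23157 / 3878 = 3.165.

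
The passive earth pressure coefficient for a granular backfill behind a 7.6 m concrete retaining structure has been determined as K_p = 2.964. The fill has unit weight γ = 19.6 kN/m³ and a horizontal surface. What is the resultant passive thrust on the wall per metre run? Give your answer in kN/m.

P = ½ K_p γ H² = 0.5 × 2.964 × 19.6 × 7.6² = 1678 kN/m.

1680 kN/m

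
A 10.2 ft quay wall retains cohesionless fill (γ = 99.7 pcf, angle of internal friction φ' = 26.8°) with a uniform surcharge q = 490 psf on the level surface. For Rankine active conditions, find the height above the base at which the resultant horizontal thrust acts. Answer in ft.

K_a = 0.3785.
Triangular part P₁ = ½K_aγH² = 1963 at H/3 = 3.400 ft; rectangular part P₂ = K_a q H = 1892 at H/2 = 5.100 ft.
ȳ = (P₁·3.400 + P₂·5.100)/(P₁+P₂) = 4.234 ft.

4.23 ft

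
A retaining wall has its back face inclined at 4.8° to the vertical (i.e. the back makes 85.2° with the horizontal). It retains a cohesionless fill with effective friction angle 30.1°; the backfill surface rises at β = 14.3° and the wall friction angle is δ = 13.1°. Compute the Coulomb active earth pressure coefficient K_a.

0.414

K_a = sin²(α+φ) / [sin²α · sin(α−δ) · (1 + √{sin(φ+δ)sin(φ−β) / (sin(α−δ)sin(α+β))})²].
With α = 85.2°, φ = 30.1°, δ = 13.1°, β = 14.3°: K_a = 0.4139.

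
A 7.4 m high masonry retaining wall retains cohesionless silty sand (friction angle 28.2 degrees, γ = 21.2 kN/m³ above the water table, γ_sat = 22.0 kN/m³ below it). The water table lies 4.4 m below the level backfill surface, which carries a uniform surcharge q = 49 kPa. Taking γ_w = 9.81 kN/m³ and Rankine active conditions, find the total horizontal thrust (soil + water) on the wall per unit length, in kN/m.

367 kN/m

K_a = tan²(45° − φ/2) = 0.3582.
γ' = 22.0 − 9.81 = 12.19 kN/m³. h₂ = H − d_w = 3.0 m.
σ'_h: at surface K_a·q = 17.55; at WT K_a(q+γd_w) = 50.96; at base K_a(q+γd_w+γ'h₂) = 64.06 kPa.
P₁ = ½(17.55+50.96)×4.4 = 150.7; P₂ = ½(50.96+64.06)×3.0 = 172.5; P_w = ½γ_w h₂² = 44.14.
Total = 150.7+172.5+44.14 = 367.4 kN/m.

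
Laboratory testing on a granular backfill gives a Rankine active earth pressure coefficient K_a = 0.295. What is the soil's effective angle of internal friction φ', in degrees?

33.0°

K_a = tan²(45° − φ/2) ⇒ 45° − φ/2 = arctan(√0.295) = 28.51°.
φ = 2(45° − 28.51°) = 32.98°.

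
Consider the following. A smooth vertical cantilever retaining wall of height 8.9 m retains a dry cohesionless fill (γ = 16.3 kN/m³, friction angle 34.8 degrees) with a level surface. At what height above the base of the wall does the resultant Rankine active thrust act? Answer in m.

2.97 m

K_a = 0.2733.
The pressure distribution is triangular, so the resultant acts at H/3 above the base = 8.9/3 = 2.967 m.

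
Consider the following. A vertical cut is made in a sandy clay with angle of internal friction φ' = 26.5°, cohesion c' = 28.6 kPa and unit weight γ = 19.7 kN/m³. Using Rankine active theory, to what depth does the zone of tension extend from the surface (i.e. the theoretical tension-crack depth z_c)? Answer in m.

K_a = tan²(45° − 26.5°/2) = 0.3829; √K_a = 0.6188.
The active pressure is zero where K_a γ z = 2c√K_a, so z_c = 2c/(γ√K_a) = 2×28.6/(19.7×0.6188) = 4.692 m.

4.69 m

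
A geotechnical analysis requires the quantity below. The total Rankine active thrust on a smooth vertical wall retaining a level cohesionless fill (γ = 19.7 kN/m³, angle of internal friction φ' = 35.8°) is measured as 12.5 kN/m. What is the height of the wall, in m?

K_a = 0.2619. P_a = ½ K_a γ H² ⇒ H = √(2P_a/(K_a γ)).
H = √(2×12.5/(0.2619×19.7)) = 2.201 m.

2.20 m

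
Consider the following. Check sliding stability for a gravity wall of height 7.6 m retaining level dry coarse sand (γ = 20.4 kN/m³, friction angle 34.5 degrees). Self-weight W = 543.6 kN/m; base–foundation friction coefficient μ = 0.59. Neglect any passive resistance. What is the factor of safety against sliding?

1.97

K_a = tan²(45° − 34.5°/2) = 0.2768.
P_a = ½K_aγH² = 0.5×0.2768×20.4×7.6² = 163.1 kN/m, acting at H/3 = 2.533 m above the base.
FS_sliding = μW / P_a = 0.59×543.6 / 163.1 = 1.967.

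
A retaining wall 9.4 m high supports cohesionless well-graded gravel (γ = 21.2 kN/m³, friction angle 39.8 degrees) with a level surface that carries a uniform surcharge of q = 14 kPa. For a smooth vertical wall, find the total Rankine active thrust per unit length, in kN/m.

234 kN/m

K_a = tan²(45° − φ/2) = 0.2194.
Soil triangle: ½ K_a γ H² = 0.5×0.2194×21.2×9.4² = 205.5 kN/m.
Surcharge rectangle: K_a q H = 0.2194×14×9.4 = 28.88 kN/m.
Total = 205.5 + 28.88 = 234.4 kN/m.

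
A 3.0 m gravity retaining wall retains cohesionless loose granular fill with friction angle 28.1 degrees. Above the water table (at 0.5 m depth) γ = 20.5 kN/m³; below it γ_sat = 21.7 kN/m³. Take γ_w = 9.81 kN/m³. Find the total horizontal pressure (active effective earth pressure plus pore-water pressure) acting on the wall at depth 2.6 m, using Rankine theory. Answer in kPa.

K_a = (1 − sin φ)/(1 + sin φ) = 0.3596.
γ' = 21.7 − 9.81 = 11.89 kN/m³.
Effective vertical stress at 2.6 m: σ'_v = 20.5×0.5 + 11.89×2.10 = 35.22 kPa.
σ'_h = K_a σ'_v = 0.3596 × 35.22 = 12.67 kPa; u = γ_w × 2.10 = 20.60 kPa.
Total σ_h = 12.67 + 20.60 = 33.27 kPa.

33.3 kPa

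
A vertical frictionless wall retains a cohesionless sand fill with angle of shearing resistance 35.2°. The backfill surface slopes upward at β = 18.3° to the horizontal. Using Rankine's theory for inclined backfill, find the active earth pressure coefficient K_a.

0.309

K_a = cos β · (cos β − √(cos²β − cos²φ)) / (cos β + √(cos²β − cos²φ)).
cos β = 0.9494, cos φ = 0.8171, √(cos²β − cos²φ) = 0.4834.
K_a = 0.9494 × (0.9494 − 0.4834)/(0.9494 + 0.4834) = 0.3088.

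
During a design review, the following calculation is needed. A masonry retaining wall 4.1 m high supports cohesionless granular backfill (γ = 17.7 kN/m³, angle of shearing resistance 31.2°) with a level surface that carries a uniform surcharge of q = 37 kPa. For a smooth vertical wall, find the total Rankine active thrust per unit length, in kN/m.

95.4 kN/m

K_a = tan²(45° − φ/2) = 0.3175.
Soil triangle: ½ K_a γ H² = 0.5×0.3175×17.7×4.1² = 47.23 kN/m.
Surcharge rectangle: K_a q H = 0.3175×37×4.1 = 48.16 kN/m.
Total = 47.23 + 48.16 = 95.40 kN/m.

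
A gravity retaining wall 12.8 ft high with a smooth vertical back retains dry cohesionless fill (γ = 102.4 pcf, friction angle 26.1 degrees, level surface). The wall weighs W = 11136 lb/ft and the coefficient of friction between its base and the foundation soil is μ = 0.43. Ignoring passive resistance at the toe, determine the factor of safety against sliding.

1.47

K_a = tan²(45° − 26.1°/2) = 0.3889.
P_a = ½K_aγH² = 0.5×0.3889×102.4×12.8² = 3263 lb/ft, acting at H/3 = 4.267 ft above the base.
FS_sliding = μW / P_a = 0.43×11136 / 3263 = 1.468.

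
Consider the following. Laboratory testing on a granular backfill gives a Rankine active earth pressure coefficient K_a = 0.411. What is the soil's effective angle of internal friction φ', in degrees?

24.7°

K_a = tan²(45° − φ/2) ⇒ 45° − φ/2 = arctan(√0.411) = 32.66°.
φ = 2(45° − 32.66°) = 24.67°.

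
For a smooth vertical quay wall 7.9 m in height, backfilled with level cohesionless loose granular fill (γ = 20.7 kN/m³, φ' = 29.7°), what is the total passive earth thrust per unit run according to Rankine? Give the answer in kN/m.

1910 kN/m

K_p = tan²(45° + φ/2) = 2.964.
P_p = ½ K_p γ H² = 0.5 × 2.964 × 20.7 × 7.9² = 1915 kN/m.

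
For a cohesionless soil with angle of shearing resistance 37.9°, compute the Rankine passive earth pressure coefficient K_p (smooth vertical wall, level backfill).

4.19

K_p = (1 + sin φ)/(1 − sin φ) = tan²(45° + 37.9°/2) = 4.185.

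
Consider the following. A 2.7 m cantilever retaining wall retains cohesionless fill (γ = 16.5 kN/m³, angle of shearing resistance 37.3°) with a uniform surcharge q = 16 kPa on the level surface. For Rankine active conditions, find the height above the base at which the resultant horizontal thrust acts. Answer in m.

K_a = 0.2453.
Triangular part P₁ = ½K_aγH² = 14.76 at H/3 = 0.9000 m; rectangular part P₂ = K_a q H = 10.60 at H/2 = 1.350 m.
ȳ = (P₁·0.9000 + P₂·1.350)/(P₁+P₂) = 1.088 m.

1.09 m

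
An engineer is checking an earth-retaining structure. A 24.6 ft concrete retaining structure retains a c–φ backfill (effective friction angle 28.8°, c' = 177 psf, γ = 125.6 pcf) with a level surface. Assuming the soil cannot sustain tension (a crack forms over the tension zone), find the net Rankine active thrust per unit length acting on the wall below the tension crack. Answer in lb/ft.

K_a = 0.3498; √K_a = 0.5914.
Tension-crack depth z_c = 2c/(γ√K_a) = 2×177/(125.6×0.5914) = 4.766 ft.
σ_a at base = K_a γ H − 2c√K_a = 0.3498×125.6×24.6 − 2×177×0.5914 = 871.3 psf.
P_a = ½ × 871.3 × (H − z_c) = 0.5×871.3×19.83 = 8641 lb/ft.

8640 lb/ft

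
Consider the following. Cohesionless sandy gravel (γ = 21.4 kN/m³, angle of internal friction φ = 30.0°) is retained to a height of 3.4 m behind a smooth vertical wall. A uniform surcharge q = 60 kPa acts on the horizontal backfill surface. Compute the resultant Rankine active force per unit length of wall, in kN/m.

K_a = tan²(45° − φ/2) = 0.3333.
Soil triangle: ½ K_a γ H² = 0.5×0.3333×21.4×3.4² = 41.23 kN/m.
Surcharge rectangle: K_a q H = 0.3333×60×3.4 = 68.00 kN/m.
Total = 41.23 + 68.00 = 109.2 kN/m.

109 kN/m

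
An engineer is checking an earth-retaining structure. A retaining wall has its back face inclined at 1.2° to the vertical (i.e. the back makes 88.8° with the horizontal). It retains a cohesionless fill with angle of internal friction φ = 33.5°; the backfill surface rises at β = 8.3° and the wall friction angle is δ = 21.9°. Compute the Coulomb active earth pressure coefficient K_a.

K_a = sin²(α+φ) / [sin²α · sin(α−δ) · (1 + √{sin(φ+δ)sin(φ−β) / (sin(α−δ)sin(α+β))})²].
With α = 88.8°, φ = 33.5°, δ = 21.9°, β = 8.3°: K_a = 0.2962.

0.296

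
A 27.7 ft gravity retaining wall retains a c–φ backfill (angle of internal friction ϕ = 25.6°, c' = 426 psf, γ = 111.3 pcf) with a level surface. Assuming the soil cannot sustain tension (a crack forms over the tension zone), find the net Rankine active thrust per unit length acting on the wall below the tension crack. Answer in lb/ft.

5330 lb/ft

K_a = 0.3966; √K_a = 0.6297.
Tension-crack depth z_c = 2c/(γ√K_a) = 2×426/(111.3×0.6297) = 12.16 ft.
σ_a at base = K_a γ H − 2c√K_a = 0.3966×111.3×27.7 − 2×426×0.6297 = 686.1 psf.
P_a = ½ × 686.1 × (H − z_c) = 0.5×686.1×15.54 = 5332 lb/ft.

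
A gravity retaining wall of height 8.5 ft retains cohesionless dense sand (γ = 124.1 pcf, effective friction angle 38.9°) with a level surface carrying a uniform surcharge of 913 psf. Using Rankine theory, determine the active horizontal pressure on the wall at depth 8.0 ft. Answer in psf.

K_a = (1 − sin φ)/(1 + sin φ) = 0.2285.
σ_v = γz + q = 124.1 × 8.0 + 913 = 1906 psf.
σ_h = K_a σ_v = 0.2285 × 1906 = 435.5 psf.

436 psf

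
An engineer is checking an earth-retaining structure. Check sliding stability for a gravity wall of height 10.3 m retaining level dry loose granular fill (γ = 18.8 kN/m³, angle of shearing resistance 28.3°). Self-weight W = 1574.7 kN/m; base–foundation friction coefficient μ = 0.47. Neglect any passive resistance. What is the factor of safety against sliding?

2.08

K_a = tan²(45° − 28.3°/2) = 0.3568.
P_a = ½K_aγH² = 0.5×0.3568×18.8×10.3² = 355.8 kN/m, acting at H/3 = 3.433 m above the base.
FS_sliding = μW / P_a = 0.47×1574.7 / 355.8 = 2.080.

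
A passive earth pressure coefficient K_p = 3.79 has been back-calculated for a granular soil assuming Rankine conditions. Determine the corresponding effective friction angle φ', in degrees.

K_p = (1+sin φ)/(1−sin φ) ⇒ sin φ = (K_p − 1)/(K_p + 1) = 0.5825.
φ = arcsin(0.5825) = 35.62°.

35.6°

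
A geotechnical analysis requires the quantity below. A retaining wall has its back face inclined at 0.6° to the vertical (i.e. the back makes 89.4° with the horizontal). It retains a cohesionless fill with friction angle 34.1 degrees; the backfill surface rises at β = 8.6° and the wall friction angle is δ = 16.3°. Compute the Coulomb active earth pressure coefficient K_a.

0.287

K_a = sin²(α+φ) / [sin²α · sin(α−δ) · (1 + √{sin(φ+δ)sin(φ−β) / (sin(α−δ)sin(α+β))})²].
With α = 89.4°, φ = 34.1°, δ = 16.3°, β = 8.6°: K_a = 0.2869.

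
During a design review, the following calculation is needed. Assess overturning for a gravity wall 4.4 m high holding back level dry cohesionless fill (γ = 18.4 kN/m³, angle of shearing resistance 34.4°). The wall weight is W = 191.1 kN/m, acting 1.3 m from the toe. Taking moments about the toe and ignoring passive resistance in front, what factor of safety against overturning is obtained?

K_a = tan²(45° − 34.4°/2) = 0.2780.
P_a = ½K_aγH² = 0.5×0.2780×18.4×4.4² = 49.51 kN/m, acting at H/3 = 1.467 m above the base.
Overturning moment M_o = P_a × H/3 = 49.51 × 1.467 = 72.62.
Resisting moment M_r = W × 1.3 = 191.1 × 1.3 = 248.4.
FS_overturning = M_r/M_o = 248.4/72.62 = 3.421.

3.42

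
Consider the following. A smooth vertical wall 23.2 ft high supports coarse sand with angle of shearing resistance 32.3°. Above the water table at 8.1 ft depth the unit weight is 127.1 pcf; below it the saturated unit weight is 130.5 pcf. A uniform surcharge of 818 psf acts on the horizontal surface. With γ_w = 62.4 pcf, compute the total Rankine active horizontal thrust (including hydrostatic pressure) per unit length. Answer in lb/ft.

K_a = tan²(45° − φ/2) = 0.3035.
γ' = 130.5 − 62.4 = 68.10 pcf. h₂ = H − d_w = 15.1 ft.
σ'_h: at surface K_a·q = 248.2; at WT K_a(q+γd_w) = 560.7; at base K_a(q+γd_w+γ'h₂) = 872.8 psf.
P₁ = ½(248.2+560.7)×8.1 = 3276; P₂ = ½(560.7+872.8)×15.1 = 10820; P_w = ½γ_w h₂² = 7114.
Total = 3276+10820+7114 = 21210 lb/ft.

21200 lb/ft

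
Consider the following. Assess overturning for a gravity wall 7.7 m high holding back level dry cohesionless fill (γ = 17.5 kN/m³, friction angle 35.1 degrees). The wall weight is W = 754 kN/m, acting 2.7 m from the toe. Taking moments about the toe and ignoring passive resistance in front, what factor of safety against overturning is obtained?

K_a = tan²(45° − 35.1°/2) = 0.2698.
P_a = ½K_aγH² = 0.5×0.2698×17.5×7.7² = 140.0 kN/m, acting at H/3 = 2.567 m above the base.
Overturning moment M_o = P_a × H/3 = 140.0 × 2.567 = 359.3.
Resisting moment M_r = W × 2.7 = 754 × 2.7 = 2036.
FS_overturning = M_r/M_o = 2036/359.3 = 5.666.

5.67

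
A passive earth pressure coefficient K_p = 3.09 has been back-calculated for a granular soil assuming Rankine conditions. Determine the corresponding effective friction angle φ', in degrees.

30.7°

K_p = (1+sin φ)/(1−sin φ) ⇒ sin φ = (K_p − 1)/(K_p + 1) = 0.5110.
φ = arcsin(0.5110) = 30.73°.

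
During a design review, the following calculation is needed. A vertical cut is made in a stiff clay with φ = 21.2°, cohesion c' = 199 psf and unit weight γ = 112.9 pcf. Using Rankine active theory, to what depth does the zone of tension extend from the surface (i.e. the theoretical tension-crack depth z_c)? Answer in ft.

K_a = tan²(45° − 21.2°/2) = 0.4688; √K_a = 0.6847.
The active pressure is zero where K_a γ z = 2c√K_a, so z_c = 2c/(γ√K_a) = 2×199/(112.9×0.6847) = 5.148 ft.

5.15 ft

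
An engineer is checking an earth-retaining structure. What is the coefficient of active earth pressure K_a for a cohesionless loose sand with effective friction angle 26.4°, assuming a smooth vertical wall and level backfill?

0.384

K_a = tan²(45° − φ/2) = tan²(31.80°) = 0.3844.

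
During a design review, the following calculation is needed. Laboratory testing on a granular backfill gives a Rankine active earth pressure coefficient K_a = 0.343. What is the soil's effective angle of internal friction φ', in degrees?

K_a = tan²(45° − φ/2) ⇒ 45° − φ/2 = arctan(√0.343) = 30.36°.
φ = 2(45° − 30.36°) = 29.29°.

29.3°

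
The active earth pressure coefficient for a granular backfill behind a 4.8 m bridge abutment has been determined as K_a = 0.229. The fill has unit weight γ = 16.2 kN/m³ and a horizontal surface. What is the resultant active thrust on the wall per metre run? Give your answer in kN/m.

42.7 kN/m

P = ½ K_a γ H² = 0.5 × 0.229 × 16.2 × 4.8² = 42.74 kN/m.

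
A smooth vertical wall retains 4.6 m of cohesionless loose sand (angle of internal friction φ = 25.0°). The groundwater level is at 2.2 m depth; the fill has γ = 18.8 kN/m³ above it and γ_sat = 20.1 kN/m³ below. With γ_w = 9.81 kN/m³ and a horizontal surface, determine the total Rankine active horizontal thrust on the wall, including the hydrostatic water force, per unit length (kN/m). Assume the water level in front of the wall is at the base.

K_a = tan²(45° − φ/2) = 0.4059.
γ' = 20.1 − 9.81 = 10.29 kN/m³. Depth below WT = 2.4 m.
σ'_h at WT = K_a γ d_w = 16.79 kPa; at base = 16.79 + K_a γ' × 2.4 = 26.81 kPa.
P₁ (0–2.2 m) = ½×16.79×2.2 = 18.46. P₂ (2.2–4.6 m) = ½(16.79+26.81)×2.4 = 52.31.
P_w = ½ γ_w h₂² = 0.5×9.81×2.4² = 28.25. Total = 18.46+52.31+28.25 = 99.03 kN/m.

99.0 kN/m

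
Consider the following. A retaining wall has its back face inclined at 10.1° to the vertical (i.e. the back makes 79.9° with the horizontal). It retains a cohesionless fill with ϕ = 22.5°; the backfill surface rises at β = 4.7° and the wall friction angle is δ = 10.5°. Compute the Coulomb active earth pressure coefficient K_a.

K_a = sin²(α+φ) / [sin²α · sin(α−δ) · (1 + √{sin(φ+δ)sin(φ−β) / (sin(α−δ)sin(α+β))})²].
With α = 79.9°, φ = 22.5°, δ = 10.5°, β = 4.7°: K_a = 0.5195.

0.519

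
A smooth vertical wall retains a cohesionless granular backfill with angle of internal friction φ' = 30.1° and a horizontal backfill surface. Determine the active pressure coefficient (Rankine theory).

K_a = tan²(45° − φ/2) = tan²(29.95°) = 0.3320.

0.332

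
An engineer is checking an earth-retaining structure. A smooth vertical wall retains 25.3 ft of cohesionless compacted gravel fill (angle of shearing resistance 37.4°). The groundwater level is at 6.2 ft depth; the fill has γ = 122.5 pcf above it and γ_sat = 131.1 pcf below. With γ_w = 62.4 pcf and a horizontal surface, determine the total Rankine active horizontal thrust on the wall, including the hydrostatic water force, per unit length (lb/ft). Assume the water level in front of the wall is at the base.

K_a = tan²(45° − φ/2) = 0.2443.
γ' = 131.1 − 62.4 = 68.70 pcf. Depth below WT = 19.1 ft.
σ'_h at WT = K_a γ d_w = 185.5 psf; at base = 185.5 + K_a γ' × 19.1 = 506.0 psf.
P₁ (0–6.2 ft) = ½×185.5×6.2 = 575.1. P₂ (6.2–25.3 ft) = ½(185.5+506.0)×19.1 = 6604.
P_w = ½ γ_w h₂² = 0.5×62.4×19.1² = 11380. Total = 575.1+6604+11380 = 18560 lb/ft.

18600 lb/ft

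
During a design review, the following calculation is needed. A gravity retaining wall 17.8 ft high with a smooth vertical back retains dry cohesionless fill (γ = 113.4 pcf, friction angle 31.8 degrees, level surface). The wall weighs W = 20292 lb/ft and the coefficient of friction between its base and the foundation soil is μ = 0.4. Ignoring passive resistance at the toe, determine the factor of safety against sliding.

K_a = tan²(45° − 31.8°/2) = 0.3098.
P_a = ½K_aγH² = 0.5×0.3098×113.4×17.8² = 5565 lb/ft, acting at H/3 = 5.933 ft above the base.
FS_sliding = μW / P_a = 0.4×20292 / 5565 = 1.458.

1.46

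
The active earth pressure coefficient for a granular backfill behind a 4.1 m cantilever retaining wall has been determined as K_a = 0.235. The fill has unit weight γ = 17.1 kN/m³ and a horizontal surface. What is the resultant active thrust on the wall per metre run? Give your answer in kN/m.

33.8 kN/m

P = ½ K_a γ H² = 0.5 × 0.235 × 17.1 × 4.1² = 33.78 kN/m.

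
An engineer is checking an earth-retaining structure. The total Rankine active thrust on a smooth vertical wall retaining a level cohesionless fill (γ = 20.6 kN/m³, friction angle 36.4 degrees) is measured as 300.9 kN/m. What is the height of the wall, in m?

K_a = 0.2552. P_a = ½ K_a γ H² ⇒ H = √(2P_a/(K_a γ)).
H = √(2×300.9/(0.2552×20.6)) = 10.70 m.

10.7 m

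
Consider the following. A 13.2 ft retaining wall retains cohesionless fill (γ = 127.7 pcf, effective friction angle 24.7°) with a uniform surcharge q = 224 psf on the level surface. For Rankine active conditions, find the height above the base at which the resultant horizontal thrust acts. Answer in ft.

4.86 ft

K_a = 0.4106.
Triangular part P₁ = ½K_aγH² = 4568 at H/3 = 4.400 ft; rectangular part P₂ = K_a q H = 1214 at H/2 = 6.600 ft.
ȳ = (P₁·4.400 + P₂·6.600)/(P₁+P₂) = 4.862 ft.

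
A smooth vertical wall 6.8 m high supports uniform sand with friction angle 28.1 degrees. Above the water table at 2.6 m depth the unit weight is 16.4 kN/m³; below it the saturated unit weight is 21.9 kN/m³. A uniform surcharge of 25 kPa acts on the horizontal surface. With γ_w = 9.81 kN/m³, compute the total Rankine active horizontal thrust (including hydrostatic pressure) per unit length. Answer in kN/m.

K_a = tan²(45° − φ/2) = 0.3596.
γ' = 21.9 − 9.81 = 12.09 kN/m³. h₂ = H − d_w = 4.2 m.
σ'_h: at surface K_a·q = 8.990; at WT K_a(q+γd_w) = 24.32; at base K_a(q+γd_w+γ'h₂) = 42.58 kPa.
P₁ = ½(8.990+24.32)×2.6 = 43.31; P₂ = ½(24.32+42.58)×4.2 = 140.5; P_w = ½γ_w h₂² = 86.52.
Total = 43.31+140.5+86.52 = 270.3 kN/m.

270 kN/m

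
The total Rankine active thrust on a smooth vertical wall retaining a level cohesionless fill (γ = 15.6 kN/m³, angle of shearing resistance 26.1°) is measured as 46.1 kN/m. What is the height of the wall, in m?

3.90 m

K_a = 0.3889. P_a = ½ K_a γ H² ⇒ H = √(2P_a/(K_a γ)).
H = √(2×46.1/(0.3889×15.6)) = 3.898 m.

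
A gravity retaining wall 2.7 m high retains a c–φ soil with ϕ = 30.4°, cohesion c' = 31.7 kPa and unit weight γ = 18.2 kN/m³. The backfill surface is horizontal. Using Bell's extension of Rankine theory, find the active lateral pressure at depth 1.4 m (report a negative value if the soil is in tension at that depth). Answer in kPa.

K_a = (1 − sin φ)/(1 + sin φ) = 0.3280.
σ_a = K_a γ z − 2c√K_a = 0.3280×18.2×1.4 − 2×31.7×0.5727 = -27.95 kPa.

-28.0 kPa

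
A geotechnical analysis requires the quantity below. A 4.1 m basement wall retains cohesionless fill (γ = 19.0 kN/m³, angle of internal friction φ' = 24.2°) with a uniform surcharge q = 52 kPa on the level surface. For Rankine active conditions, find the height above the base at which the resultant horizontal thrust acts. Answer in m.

K_a = 0.4185.
Triangular part P₁ = ½K_aγH² = 66.84 at H/3 = 1.367 m; rectangular part P₂ = K_a q H = 89.23 at H/2 = 2.050 m.
ȳ = (P₁·1.367 + P₂·2.050)/(P₁+P₂) = 1.757 m.

1.76 m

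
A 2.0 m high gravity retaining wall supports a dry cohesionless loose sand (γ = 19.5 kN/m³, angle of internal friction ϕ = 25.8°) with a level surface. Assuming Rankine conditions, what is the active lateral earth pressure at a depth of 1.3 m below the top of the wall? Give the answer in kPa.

K_a = (1 − sin φ)/(1 + sin φ) = 0.3935.
σ_h = K_a γ z = 0.3935 × 19.5 × 1.3 = 9.975 kPa.

9.98 kPa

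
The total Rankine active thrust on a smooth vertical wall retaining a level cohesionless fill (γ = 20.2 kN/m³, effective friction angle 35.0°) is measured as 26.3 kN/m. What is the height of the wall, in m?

K_a = 0.2710. P_a = ½ K_a γ H² ⇒ H = √(2P_a/(K_a γ)).
H = √(2×26.3/(0.2710×20.2)) = 3.100 m.

3.10 m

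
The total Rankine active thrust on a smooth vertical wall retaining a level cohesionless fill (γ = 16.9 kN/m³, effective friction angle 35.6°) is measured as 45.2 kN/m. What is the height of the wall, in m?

4.50 m

K_a = 0.2641. P_a = ½ K_a γ H² ⇒ H = √(2P_a/(K_a γ)).
H = √(2×45.2/(0.2641×16.9)) = 4.500 m.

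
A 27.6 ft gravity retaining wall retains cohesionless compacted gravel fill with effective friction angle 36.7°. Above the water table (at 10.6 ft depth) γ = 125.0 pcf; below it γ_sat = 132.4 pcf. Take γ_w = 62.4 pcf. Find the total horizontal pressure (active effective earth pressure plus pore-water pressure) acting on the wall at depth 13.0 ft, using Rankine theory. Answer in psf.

526 psf

K_a = (1 − sin φ)/(1 + sin φ) = 0.2519.
γ' = 132.4 − 62.4 = 70.00 pcf.
Effective vertical stress at 13.0 ft: σ'_v = 125.0×10.6 + 70.00×2.40 = 1493 psf.
σ'_h = K_a σ'_v = 0.2519 × 1493 = 376.0 psf; u = γ_w × 2.40 = 149.8 psf.
Total σ_h = 376.0 + 149.8 = 525.8 psf.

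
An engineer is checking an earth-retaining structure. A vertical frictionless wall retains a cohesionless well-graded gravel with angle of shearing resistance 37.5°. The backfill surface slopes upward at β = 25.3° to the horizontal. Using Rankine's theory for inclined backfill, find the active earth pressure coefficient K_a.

0.318

K_a = cos β · (cos β − √(cos²β − cos²φ)) / (cos β + √(cos²β − cos²φ)).
cos β = 0.9041, cos φ = 0.7934, √(cos²β − cos²φ) = 0.4335.
K_a = 0.9041 × (0.9041 − 0.4335)/(0.9041 + 0.4335) = 0.3180.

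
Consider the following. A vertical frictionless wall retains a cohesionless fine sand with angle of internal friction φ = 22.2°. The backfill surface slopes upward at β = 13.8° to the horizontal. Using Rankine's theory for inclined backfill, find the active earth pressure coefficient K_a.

0.521

K_a = cos β · (cos β − √(cos²β − cos²φ)) / (cos β + √(cos²β − cos²φ)).
cos β = 0.9711, cos φ = 0.9259, √(cos²β − cos²φ) = 0.2930.
K_a = 0.9711 × (0.9711 − 0.2930)/(0.9711 + 0.2930) = 0.5209.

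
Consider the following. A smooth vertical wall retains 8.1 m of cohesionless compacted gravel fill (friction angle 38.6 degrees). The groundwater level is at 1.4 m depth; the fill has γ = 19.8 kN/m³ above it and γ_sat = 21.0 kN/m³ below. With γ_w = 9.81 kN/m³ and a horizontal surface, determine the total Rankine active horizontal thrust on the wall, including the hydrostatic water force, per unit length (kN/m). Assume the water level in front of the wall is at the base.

K_a = tan²(45° − φ/2) = 0.2316.
γ' = 21.0 − 9.81 = 11.19 kN/m³. Depth below WT = 6.7 m.
σ'_h at WT = K_a γ d_w = 6.420 kPa; at base = 6.420 + K_a γ' × 6.7 = 23.79 kPa.
P₁ (0–1.4 m) = ½×6.420×1.4 = 4.494. P₂ (1.4–8.1 m) = ½(6.420+23.79)×6.7 = 101.2.
P_w = ½ γ_w h₂² = 0.5×9.81×6.7² = 220.2. Total = 4.494+101.2+220.2 = 325.9 kN/m.

326 kN/m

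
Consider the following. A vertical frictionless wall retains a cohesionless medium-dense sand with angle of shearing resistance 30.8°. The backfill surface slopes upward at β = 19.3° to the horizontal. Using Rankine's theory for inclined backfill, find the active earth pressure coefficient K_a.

K_a = cos β · (cos β − √(cos²β − cos²φ)) / (cos β + √(cos²β − cos²φ)).
cos β = 0.9438, cos φ = 0.8590, √(cos²β − cos²φ) = 0.3911.
K_a = 0.9438 × (0.9438 − 0.3911)/(0.9438 + 0.3911) = 0.3908.

0.391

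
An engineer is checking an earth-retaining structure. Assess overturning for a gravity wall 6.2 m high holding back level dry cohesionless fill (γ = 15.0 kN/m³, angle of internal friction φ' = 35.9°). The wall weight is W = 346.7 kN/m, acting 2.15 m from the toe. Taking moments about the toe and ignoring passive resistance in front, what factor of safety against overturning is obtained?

K_a = tan²(45° − 35.9°/2) = 0.2607.
P_a = ½K_aγH² = 0.5×0.2607×15.0×6.2² = 75.17 kN/m, acting at H/3 = 2.067 m above the base.
Overturning moment M_o = P_a × H/3 = 75.17 × 2.067 = 155.4.
Resisting moment M_r = W × 2.15 = 346.7 × 2.15 = 745.4.
FS_overturning = M_r/M_o = 745.4/155.4 = 4.798.

4.80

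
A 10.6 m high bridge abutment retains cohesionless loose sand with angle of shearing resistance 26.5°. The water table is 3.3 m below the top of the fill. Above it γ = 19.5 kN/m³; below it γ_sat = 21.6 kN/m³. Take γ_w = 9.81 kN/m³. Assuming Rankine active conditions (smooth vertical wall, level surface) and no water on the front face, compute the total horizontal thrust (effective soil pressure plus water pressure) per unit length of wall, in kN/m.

602 kN/m

K_a = tan²(45° − φ/2) = 0.3829.
γ' = 21.6 − 9.81 = 11.79 kN/m³. Depth below WT = 7.3 m.
σ'_h at WT = K_a γ d_w = 24.64 kPa; at base = 24.64 + K_a γ' × 7.3 = 57.60 kPa.
P₁ (0–3.3 m) = ½×24.64×3.3 = 40.66. P₂ (3.3–10.6 m) = ½(24.64+57.60)×7.3 = 300.2.
P_w = ½ γ_w h₂² = 0.5×9.81×7.3² = 261.4. Total = 40.66+300.2+261.4 = 602.2 kN/m.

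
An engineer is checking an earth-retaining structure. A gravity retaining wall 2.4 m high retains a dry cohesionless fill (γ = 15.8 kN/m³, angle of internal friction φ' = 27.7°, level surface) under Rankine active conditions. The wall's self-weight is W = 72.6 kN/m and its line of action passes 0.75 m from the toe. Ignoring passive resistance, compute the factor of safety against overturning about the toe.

K_a = tan²(45° − 27.7°/2) = 0.3653.
P_a = ½K_aγH² = 0.5×0.3653×15.8×2.4² = 16.62 kN/m, acting at H/3 = 0.8000 m above the base.
Overturning moment M_o = P_a × H/3 = 16.62 × 0.8000 = 13.30.
Resisting moment M_r = W × 0.75 = 72.6 × 0.75 = 54.45.
FS_overturning = M_r/M_o = 54.45/13.30 = 4.094.

4.09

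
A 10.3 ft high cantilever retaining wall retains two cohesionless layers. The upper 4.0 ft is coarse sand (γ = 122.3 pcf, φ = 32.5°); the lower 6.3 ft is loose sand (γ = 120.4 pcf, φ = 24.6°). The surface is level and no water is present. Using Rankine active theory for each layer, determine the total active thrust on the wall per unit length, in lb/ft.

K_a1 = tan²(45°−32.5°/2) = 0.3010; K_a2 = tan²(45°−24.6°/2) = 0.4121.
Layer 1: σ at base = K_a1 γ₁ h₁ = 147.2 psf; P₁ = ½×147.2×4.0 = 294.5.
Layer 2: σ_v at top = γ₁h₁ = 489.2; σ_h top = K_a2×489.2 = 201.6; σ_h base = K_a2×(489.2+120.4×6.3) = 514.2.
P₂ = ½(201.6+514.2)×6.3 = 2255. Total P_a = 294.5+2255 = 2549 lb/ft.

2550 lb/ft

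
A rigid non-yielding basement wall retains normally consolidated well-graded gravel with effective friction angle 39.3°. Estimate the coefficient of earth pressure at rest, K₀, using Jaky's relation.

0.367

K₀ = 1 − sin φ' = 1 − sin 39.3° = 0.3666.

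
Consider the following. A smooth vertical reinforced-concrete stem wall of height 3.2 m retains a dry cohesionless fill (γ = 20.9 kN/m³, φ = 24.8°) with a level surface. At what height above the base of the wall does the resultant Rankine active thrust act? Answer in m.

1.07 m

K_a = 0.4090.
The pressure distribution is triangular, so the resultant acts at H/3 above the base = 3.2/3 = 1.067 m.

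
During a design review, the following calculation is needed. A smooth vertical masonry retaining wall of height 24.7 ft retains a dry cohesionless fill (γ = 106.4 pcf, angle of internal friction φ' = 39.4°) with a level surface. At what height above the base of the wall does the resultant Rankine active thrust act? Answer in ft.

K_a = 0.2234.
The pressure distribution is triangular, so the resultant acts at H/3 above the base = 24.7/3 = 8.233 ft.

8.23 ft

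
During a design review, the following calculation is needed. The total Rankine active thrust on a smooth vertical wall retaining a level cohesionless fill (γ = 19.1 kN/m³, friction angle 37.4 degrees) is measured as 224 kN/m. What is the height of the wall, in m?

9.80 m

K_a = 0.2443. P_a = ½ K_a γ H² ⇒ H = √(2P_a/(K_a γ)).
H = √(2×224/(0.2443×19.1)) = 9.799 m.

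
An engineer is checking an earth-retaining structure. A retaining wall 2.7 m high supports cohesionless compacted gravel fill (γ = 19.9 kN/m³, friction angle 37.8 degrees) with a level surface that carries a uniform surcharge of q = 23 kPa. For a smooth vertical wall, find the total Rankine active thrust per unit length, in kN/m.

K_a = tan²(45° − φ/2) = 0.2400.
Soil triangle: ½ K_a γ H² = 0.5×0.2400×19.9×2.7² = 17.41 kN/m.
Surcharge rectangle: K_a q H = 0.2400×23×2.7 = 14.90 kN/m.
Total = 17.41 + 14.90 = 32.31 kN/m.

32.3 kN/m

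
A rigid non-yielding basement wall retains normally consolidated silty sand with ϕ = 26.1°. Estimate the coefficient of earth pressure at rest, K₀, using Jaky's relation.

K₀ = 1 − sin φ' = 1 − sin 26.1° = 0.5601.

0.560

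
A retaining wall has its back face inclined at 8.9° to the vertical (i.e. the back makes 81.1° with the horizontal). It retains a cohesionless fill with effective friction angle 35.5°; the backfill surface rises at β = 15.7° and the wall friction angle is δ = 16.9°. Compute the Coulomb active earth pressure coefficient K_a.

0.380

K_a = sin²(α+φ) / [sin²α · sin(α−δ) · (1 + √{sin(φ+δ)sin(φ−β) / (sin(α−δ)sin(α+β))})²].
With α = 81.1°, φ = 35.5°, δ = 16.9°, β = 15.7°: K_a = 0.3797.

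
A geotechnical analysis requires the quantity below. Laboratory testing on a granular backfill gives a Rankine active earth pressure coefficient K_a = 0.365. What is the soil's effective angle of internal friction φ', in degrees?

27.7°

K_a = tan²(45° − φ/2) ⇒ 45° − φ/2 = arctan(√0.365) = 31.14°.
φ = 2(45° − 31.14°) = 27.72°.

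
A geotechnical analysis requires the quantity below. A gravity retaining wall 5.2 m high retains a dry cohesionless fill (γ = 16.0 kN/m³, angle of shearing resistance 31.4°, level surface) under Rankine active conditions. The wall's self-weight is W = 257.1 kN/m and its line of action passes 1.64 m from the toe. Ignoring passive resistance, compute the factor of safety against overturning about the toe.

3.57

K_a = tan²(45° − 31.4°/2) = 0.3149.
P_a = ½K_aγH² = 0.5×0.3149×16.0×5.2² = 68.12 kN/m, acting at H/3 = 1.733 m above the base.
Overturning moment M_o = P_a × H/3 = 68.12 × 1.733 = 118.1.
Resisting moment M_r = W × 1.64 = 257.1 × 1.64 = 421.6.
FS_overturning = M_r/M_o = 421.6/118.1 = 3.571.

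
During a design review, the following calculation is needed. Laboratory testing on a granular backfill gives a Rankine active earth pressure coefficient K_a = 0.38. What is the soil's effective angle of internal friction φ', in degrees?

26.7°

K_a = tan²(45° − φ/2) ⇒ 45° − φ/2 = arctan(√0.38) = 31.65°.
φ = 2(45° − 31.65°) = 26.70°.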